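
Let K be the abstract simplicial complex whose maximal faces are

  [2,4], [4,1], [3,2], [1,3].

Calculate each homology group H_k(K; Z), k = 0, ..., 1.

H_0 = Z,  H_1 = Z.

Fix the vertex order 1 < 2 < 3 < 4 and write every simplex with vertices in increasing order. Then dim K = 1 and the simplices of K are:

  0-simplices (4): [1], [2], [3], [4]
  1-simplices (4): [1,3], [1,4], [2,3], [2,4]

Hence C_0 ≅ Z^4, C_1 ≅ Z^4.

Boundary ∂_1: C_1 → C_0 maps an edge to its endpoints' difference, ∂[p,q] = q − p.
This gives a 4×4 integer matrix of rank 3; reducing to Smith normal form yields diagonal entries (1,1,1).

Reading off H_k = ker ∂_k / im ∂_{k+1}:

  H_0: rank C_0 − rank ∂_1 = 4 − 3 = 1, and the invariant factors of ∂_1 are all 1, so H_0 ≅ Z.
  H_1: rank ker ∂_1 − rank ∂_2 = (4 − 3) − 0 = 1, and there is no ∂_2, so H_1 ≅ Z.

As a check, the Euler characteristic is 4 − 4 = 0, which agrees with 1 − 1 = 0.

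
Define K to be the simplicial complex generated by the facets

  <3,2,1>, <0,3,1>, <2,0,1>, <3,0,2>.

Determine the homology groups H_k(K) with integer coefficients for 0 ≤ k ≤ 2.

Take the total order 0 < 1 < 2 < 3 on the vertex set. Then K (dimension 2) consists of the simplices:

  0-simplices (4): [0], [1], [2], [3]
  1-simplices (6): [0,1], [0,2], [0,3], [1,2], [1,3], [2,3]
  2-simplices (4): [0,1,2], [0,1,3], [0,2,3], [1,2,3]

Hence C_0 ≅ Z^4, C_1 ≅ Z^6, C_2 ≅ Z^4.

∂_1: C_1 → C_0 maps an edge to its endpoints' difference, ∂[p,q] = q − p.
The 4×6 boundary matrix has rank 3 and Smith normal form diag(1,1,1).

∂_2: C_2 → C_1 acts by ∂[p,q,r] = [q,r] − [p,r] + [p,q]. For instance
  ∂[1,2,3] = [2,3] − [1,3] + [1,2],
  ∂[0,1,2] = [1,2] − [0,2] + [0,1].
As a 6×4 matrix over Z this has rank 3, with invariant factors (1,1,1).

Reading off H_k = ker ∂_k / im ∂_{k+1}:

  H_0: rank C_0 − rank ∂_1 = 4 − 3 = 1, and the invariant factors of ∂_1 are all 1, so H_0 ≅ Z.
  H_1: rank ker ∂_1 − rank ∂_2 = (6 − 3) − 3 = 0, and the invariant factors of ∂_2 are all 1, so H_1 ≅ 0.
  H_2: rank ker ∂_2 − rank ∂_3 = (4 − 3) − 0 = 1, and there is no ∂_3, so H_2 ≅ Z.

As a check, the Euler characteristic is 4 − 6 + 4 = 2, which agrees with 1 − 0 + 1 = 2.

H_0 = Z,  H_1 = 0,  H_2 = Z.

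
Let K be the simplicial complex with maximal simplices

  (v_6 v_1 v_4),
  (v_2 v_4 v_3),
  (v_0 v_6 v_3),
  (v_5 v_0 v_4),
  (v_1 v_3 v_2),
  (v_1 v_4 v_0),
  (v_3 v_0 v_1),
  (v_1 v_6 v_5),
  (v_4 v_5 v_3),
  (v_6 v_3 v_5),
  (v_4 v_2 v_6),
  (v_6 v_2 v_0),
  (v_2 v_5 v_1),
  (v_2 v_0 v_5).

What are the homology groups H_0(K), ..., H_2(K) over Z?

H_0 ≅ Z,  H_1 ≅ Z^2,  H_2 ≅ Z.

Fix the vertex order v_0 < v_1 < v_2 < v_3 < v_4 < v_5 < v_6 and write every simplex with vertices in increasing order. Then dim K = 2 and the simplices of K are:

  0-simplices (7): [v_0], [v_1], [v_2], [v_3], [v_4], [v_5], [v_6]
  1-simplices (21): (21 of them)
  2-simplices (14): (14 of them)

giving chain groups C_0 ≅ Z^7, C_1 ≅ Z^21, C_2 ≅ Z^14.

Boundary ∂_1: C_1 → C_0 maps an edge to its endpoints' difference, ∂[p,q] = q − p. For instance
  ∂[v_2,v_4] = [v_4] − [v_2].
The 7×21 boundary matrix has rank 6 and Smith normal form diag(1,1,1,1,1,1).

The boundary map ∂_2: C_2 → C_1 maps a triangle to the signed sum of its edges. For instance
  ∂[v_1,v_4,v_6] = [v_4,v_6] − [v_1,v_6] + [v_1,v_4],
  ∂[v_0,v_2,v_5] = [v_2,v_5] − [v_0,v_5] + [v_0,v_2].
The resulting 21×14 matrix has rank 13, and its Smith normal form has invariant factors (1,1,1,1,1,1,1,1,1,1,1,1,1).

Reading off H_k = ker ∂_k / im ∂_{k+1}:

  H_0: rank C_0 − rank ∂_1 = 7 − 6 = 1, and the invariant factors of ∂_1 are all 1, so H_0 ≅ Z.
  H_1: rank ker ∂_1 − rank ∂_2 = (21 − 6) − 13 = 2, and the invariant factors of ∂_2 are all 1, so H_1 ≅ Z^2.
  H_2: rank ker ∂_2 − rank ∂_3 = (14 − 13) − 0 = 1, and there is no ∂_3, so H_2 ≅ Z.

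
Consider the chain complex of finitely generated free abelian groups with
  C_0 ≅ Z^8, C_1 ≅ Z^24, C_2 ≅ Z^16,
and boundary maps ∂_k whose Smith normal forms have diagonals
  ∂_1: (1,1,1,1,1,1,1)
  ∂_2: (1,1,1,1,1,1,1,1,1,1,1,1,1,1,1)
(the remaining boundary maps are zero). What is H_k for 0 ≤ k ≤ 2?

H_0 ≅ Z,  H_1 ≅ Z^2,  H_2 ≅ Z.

H_0: b_0 = 8 − 0 − 7 = 1; torsion from ∂_1 factors > 1: none. So H_0 ≅ Z.
H_1: b_1 = 24 − 7 − 15 = 2; torsion from ∂_2 factors > 1: none. So H_1 ≅ Z^2.
H_2: b_2 = 16 − 15 − 0 = 1; torsion from ∂_3 factors > 1: none. So H_2 ≅ Z.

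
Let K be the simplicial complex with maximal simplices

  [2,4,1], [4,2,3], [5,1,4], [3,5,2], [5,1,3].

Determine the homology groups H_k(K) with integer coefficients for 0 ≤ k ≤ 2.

Fix the vertex order 1 < 2 < 3 < 4 < 5 and write every simplex with vertices in increasing order. Then dim K = 2 and the simplices of K are:

  0-simplices (5): [1], [2], [3], [4], [5]
  1-simplices (10): [1,2], [1,3], [1,4], [1,5], [2,3], [2,4], [2,5], [3,4], [3,5], [4,5]
  2-simplices (5): [1,2,4], [1,3,5], [1,4,5], [2,3,4], [2,3,5]

giving chain groups C_0 ≅ Z^5, C_1 ≅ Z^10, C_2 ≅ Z^5.

∂_1: C_1 → C_0 maps an edge to its endpoints' difference, ∂[p,q] = q − p. For instance
  ∂[1,3] = [3] − [1].
This gives a 5×10 integer matrix of rank 4; reducing to Smith normal form yields diagonal entries (1,1,1,1).

∂_2: C_2 → C_1 sends each 2-simplex [p,q,r] to [q,r] − [p,r] + [p,q]. For instance
  ∂[1,2,4] = [2,4] − [1,4] + [1,2],
  ∂[2,3,4] = [3,4] − [2,4] + [2,3].
The resulting 10×5 matrix has rank 5, and its Smith normal form has invariant factors (1,1,1,1,1).

From H_k ≅ ker(∂_k) / im(∂_{k+1}) we obtain:

  H_0: rank C_0 − rank ∂_1 = 5 − 4 = 1, and the invariant factors of ∂_1 are all 1, so H_0 = Z.
  H_1: rank ker ∂_1 − rank ∂_2 = (10 − 4) − 5 = 1, and the invariant factors of ∂_2 are all 1, so H_1 = Z.
  H_2: rank ker ∂_2 − rank ∂_3 = (5 − 5) − 0 = 0, and there is no ∂_3, so H_2 = 0.

As a check, the Euler characteristic is 5 − 10 + 5 = 0, which agrees with 1 − 1 + 0 = 0.

H_0 = Z,  H_1 = Z,  H_2 = 0.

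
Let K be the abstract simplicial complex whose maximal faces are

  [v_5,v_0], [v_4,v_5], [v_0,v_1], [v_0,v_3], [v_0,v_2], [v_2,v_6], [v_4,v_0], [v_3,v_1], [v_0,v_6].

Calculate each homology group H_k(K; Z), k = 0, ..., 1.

H_0 = Z,  H_1 = Z^3.

Take the total order v_0 < v_1 < v_2 < v_3 < v_4 < v_5 < v_6 on the vertex set. Then K (dimension 1) consists of the simplices:

  0-simplices (7): [v_0], [v_1], [v_2], [v_3], [v_4], [v_5], [v_6]
  1-simplices (9): [v_0,v_1], [v_0,v_2], [v_0,v_3], [v_0,v_4], [v_0,v_5], [v_0,v_6], [v_1,v_3], [v_2,v_6], [v_4,v_5]

giving chain groups C_0 ≅ Z^7, C_1 ≅ Z^9.

Boundary ∂_1: C_1 → C_0 is given by ∂[p,q] = [q] − [p].
This gives a 7×9 integer matrix of rank 6; reducing to Smith normal form yields diagonal entries (1,1,1,1,1,1).

Computing H_k = (kernel of ∂_k) / (image of ∂_{k+1}):

  H_0: rank C_0 − rank ∂_1 = 7 − 6 = 1, and the invariant factors of ∂_1 are all 1, so H_0 = Z.
  H_1: rank ker ∂_1 − rank ∂_2 = (9 − 6) − 0 = 3, and there is no ∂_2, so H_1 = Z^3.

As a check, the Euler characteristic is 7 − 9 = -2, which agrees with 1 − 3 = -2.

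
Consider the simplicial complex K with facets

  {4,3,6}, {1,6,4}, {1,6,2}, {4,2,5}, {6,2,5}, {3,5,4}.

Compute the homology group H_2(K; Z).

Fix the vertex order 1 < 2 < 3 < 4 < 5 < 6 and write every simplex with vertices in increasing order. Then dim K = 2 and the simplices of K are:

  0-simplices (6): [1], [2], [3], [4], [5], [6]
  1-simplices (12): [1,2], [1,4], [1,6], [2,4], [2,5], [2,6], [3,4], [3,5], [3,6], [4,5], [4,6], [5,6]
  2-simplices (6): [1,2,6], [1,4,6], [2,4,5], [2,5,6], [3,4,5], [3,4,6]

Hence C_0 ≅ Z^6, C_1 ≅ Z^12, C_2 ≅ Z^6.

The boundary map ∂_1: C_1 → C_0 maps an edge to its endpoints' difference, ∂[p,q] = q − p. For instance
  ∂[4,6] = [6] − [4].
As a 6×12 matrix over Z this has rank 5, with invariant factors (1,1,1,1,1).

∂_2: C_2 → C_1 acts by ∂[p,q,r] = [q,r] − [p,r] + [p,q]. For instance
  ∂[2,5,6] = [5,6] − [2,6] + [2,5],
  ∂[3,4,6] = [4,6] − [3,6] + [3,4].
This gives a 12×6 integer matrix of rank 6; reducing to Smith normal form yields diagonal entries (1,1,1,1,1,1).

Reading off H_k = ker ∂_k / im ∂_{k+1}:

  H_2: rank ker ∂_2 − rank ∂_3 = (6 − 6) − 0 = 0, and there is no ∂_3, so H_2 ≅ 0.

(K is a triangulation of the cylinder S^1 x I.)

H_2 ≅ 0.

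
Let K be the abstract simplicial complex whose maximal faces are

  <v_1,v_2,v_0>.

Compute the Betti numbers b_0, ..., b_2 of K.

b_0 = 1, b_1 = 0, b_2 = 0.

We work with the vertex ordering v_0 < v_1 < v_2. The simplices of K, each written with vertices in increasing order, are:

  0-simplices (3): [v_0], [v_1], [v_2]
  1-simplices (3): [v_0,v_1], [v_0,v_2], [v_1,v_2]
  2-simplices (1): [v_0,v_1,v_2]

so the chain groups are C_0 ≅ Z^3, C_1 ≅ Z^3, C_2 ≅ Z^1.

∂_1: C_1 → C_0 sends each edge [p,q] (with p < q) to q − p.
This gives a 3×3 integer matrix of rank 2; reducing to Smith normal form yields diagonal entries (1,1).

∂_2: C_2 → C_1 acts by ∂[p,q,r] = [q,r] − [p,r] + [p,q]. For instance
  ∂[v_0,v_1,v_2] = [v_1,v_2] − [v_0,v_2] + [v_0,v_1].
The 3×1 boundary matrix has rank 1 and Smith normal form diag(1).

From H_k ≅ ker(∂_k) / im(∂_{k+1}) we obtain:

  H_0: rank C_0 − rank ∂_1 = 3 − 2 = 1, and the invariant factors of ∂_1 are all 1, so H_0 ≅ Z.
  H_1: rank ker ∂_1 − rank ∂_2 = (3 − 2) − 1 = 0, and the invariant factors of ∂_2 are all 1, so H_1 ≅ 0.
  H_2: rank ker ∂_2 − rank ∂_3 = (1 − 1) − 0 = 0, and there is no ∂_3, so H_2 ≅ 0.

Hence the Betti numbers are b_0 = 1, b_1 = 0, b_2 = 0.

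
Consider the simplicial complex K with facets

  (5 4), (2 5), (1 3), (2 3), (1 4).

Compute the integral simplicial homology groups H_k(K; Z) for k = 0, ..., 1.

H_0 = Z,  H_1 = Z.

Take the total order 1 < 2 < 3 < 4 < 5 on the vertex set. Then K (dimension 1) consists of the simplices:

  0-simplices (5): [1], [2], [3], [4], [5]
  1-simplices (5): [1,3], [1,4], [2,3], [2,5], [4,5]

Hence C_0 ≅ Z^5, C_1 ≅ Z^5.

Boundary ∂_1: C_1 → C_0 sends each edge [p,q] (with p < q) to q − p. For instance
  ∂[2,3] = [3] − [2].
The resulting 5×5 matrix has rank 4, and its Smith normal form has invariant factors (1,1,1,1).

Reading off H_k = ker ∂_k / im ∂_{k+1}:

  H_0: rank C_0 − rank ∂_1 = 5 − 4 = 1, and the invariant factors of ∂_1 are all 1, so H_0 ≅ Z.
  H_1: rank ker ∂_1 − rank ∂_2 = (5 − 4) − 0 = 1, and there is no ∂_2, so H_1 ≅ Z.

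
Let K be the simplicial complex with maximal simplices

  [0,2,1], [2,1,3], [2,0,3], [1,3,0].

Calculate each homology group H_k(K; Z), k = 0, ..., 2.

H_0 ≅ Z,  H_1 = 0,  H_2 ≅ Z.

Order the vertices as 0 < 1 < 2 < 3. Listing each simplex with vertices in this order, K has dimension 2 with simplices:

  0-simplices (4): [0], [1], [2], [3]
  1-simplices (6): [0,1], [0,2], [0,3], [1,2], [1,3], [2,3]
  2-simplices (4): [0,1,2], [0,1,3], [0,2,3], [1,2,3]

Hence C_0 ≅ Z^4, C_1 ≅ Z^6, C_2 ≅ Z^4.

The boundary map ∂_1: C_1 → C_0 is given by ∂[p,q] = [q] − [p]. For instance
  ∂[0,2] = [2] − [0].
This gives a 4×6 integer matrix of rank 3; reducing to Smith normal form yields diagonal entries (1,1,1).

Boundary ∂_2: C_2 → C_1 maps a triangle to the signed sum of its edges. For instance
  ∂[1,2,3] = [2,3] − [1,3] + [1,2],
  ∂[0,2,3] = [2,3] − [0,3] + [0,2].
The resulting 6×4 matrix has rank 3, and its Smith normal form has invariant factors (1,1,1).

From H_k ≅ ker(∂_k) / im(∂_{k+1}) we obtain:

  H_0: rank C_0 − rank ∂_1 = 4 − 3 = 1, and the invariant factors of ∂_1 are all 1, so H_0 ≅ Z.
  H_1: rank ker ∂_1 − rank ∂_2 = (6 − 3) − 3 = 0, and the invariant factors of ∂_2 are all 1, so H_1 ≅ 0.
  H_2: rank ker ∂_2 − rank ∂_3 = (4 − 3) − 0 = 1, and there is no ∂_3, so H_2 ≅ Z.

(K is a triangulation of the 2-sphere S^2.)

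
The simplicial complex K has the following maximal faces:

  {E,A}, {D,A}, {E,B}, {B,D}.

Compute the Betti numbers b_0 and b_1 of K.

b_0 = 1, b_1 = 1.

We work with the vertex ordering A < B < D < E. The simplices of K, each written with vertices in increasing order, are:

  0-simplices (4): A, B, D, E
  1-simplices (4): AD, AE, BD, BE

so the chain groups are C_0 ≅ Z^4, C_1 ≅ Z^4.

The boundary map ∂_1: C_1 → C_0 sends each edge [p,q] (with p < q) to q − p. For instance
  ∂AD = D − A.
This gives a 4×4 integer matrix of rank 3; reducing to Smith normal form yields diagonal entries (1,1,1).

Now H_k = ker ∂_k / im ∂_{k+1}, so:

  H_0: rank C_0 − rank ∂_1 = 4 − 3 = 1, and the invariant factors of ∂_1 are all 1, so H_0 ≅ Z.
  H_1: rank ker ∂_1 − rank ∂_2 = (4 − 3) − 0 = 1, and there is no ∂_2, so H_1 ≅ Z.

(K is a triangulation of the circle S^1.)

Hence the Betti numbers are b_0 = 1, b_1 = 1.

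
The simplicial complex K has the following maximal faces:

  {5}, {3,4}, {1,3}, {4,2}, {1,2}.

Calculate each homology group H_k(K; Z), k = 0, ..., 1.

H_0 ≅ Z^2,  H_1 ≅ Z.

Fix the vertex order 1 < 2 < 3 < 4 < 5 and write every simplex with vertices in increasing order. Then dim K = 1 and the simplices of K are:

  0-simplices (5): [1], [2], [3], [4], [5]
  1-simplices (4): [1,2], [1,3], [2,4], [3,4]

Hence C_0 ≅ Z^5, C_1 ≅ Z^4.

∂_1: C_1 → C_0 is given by ∂[p,q] = [q] − [p]. For instance
  ∂[2,4] = [4] − [2].
As a 5×4 matrix over Z this has rank 3, with invariant factors (1,1,1).

Reading off H_k = ker ∂_k / im ∂_{k+1}:

  H_0: rank C_0 − rank ∂_1 = 5 − 3 = 2, and the invariant factors of ∂_1 are all 1, so H_0 ≅ Z^2.
  H_1: rank ker ∂_1 − rank ∂_2 = (4 − 3) − 0 = 1, and there is no ∂_2, so H_1 ≅ Z.

As a check, the Euler characteristic is 5 − 4 = 1, which agrees with 2 − 1 = 1.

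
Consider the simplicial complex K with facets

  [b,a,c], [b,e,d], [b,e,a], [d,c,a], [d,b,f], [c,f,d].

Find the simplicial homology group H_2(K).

K has 6 vertices, 12 edges, 6 triangles.
rank ∂_2 = 6, rank ∂_3 = 0 ⇒ b_2 = 6 − 6 − 0 = 0. So H_2 ≅ 0.

H_2 = 0.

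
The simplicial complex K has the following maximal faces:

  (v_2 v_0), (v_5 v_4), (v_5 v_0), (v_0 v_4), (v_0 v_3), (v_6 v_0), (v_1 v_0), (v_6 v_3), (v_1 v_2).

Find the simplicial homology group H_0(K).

Order the vertices as v_0 < v_1 < v_2 < v_3 < v_4 < v_5 < v_6. Listing each simplex with vertices in this order, K has dimension 1 with simplices:

  0-simplices (7): [v_0], [v_1], [v_2], [v_3], [v_4], [v_5], [v_6]
  1-simplices (9): [v_0,v_1], [v_0,v_2], [v_0,v_3], [v_0,v_4], [v_0,v_5], [v_0,v_6], [v_1,v_2], [v_3,v_6], [v_4,v_5]

so the chain groups are C_0 ≅ Z^7, C_1 ≅ Z^9.

Boundary ∂_1: C_1 → C_0 is given by ∂[p,q] = [q] − [p].
The 7×9 boundary matrix has rank 6 and Smith normal form diag(1,1,1,1,1,1).

Computing H_k = (kernel of ∂_k) / (image of ∂_{k+1}):

  H_0: rank C_0 − rank ∂_1 = 7 − 6 = 1, and the invariant factors of ∂_1 are all 1, so H_0 ≅ Z.

H_0 ≅ Z.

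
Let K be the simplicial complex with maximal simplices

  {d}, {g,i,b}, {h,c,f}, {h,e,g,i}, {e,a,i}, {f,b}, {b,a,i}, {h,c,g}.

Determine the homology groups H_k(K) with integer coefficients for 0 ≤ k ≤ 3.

H_0 = Z^2,  H_1 = Z,  H_2 = 0,  H_3 = 0.

K has 9 vertices, 16 edges, 9 triangles, 1 3-simplex.
rank ∂_0 = 0, rank ∂_1 = 7 ⇒ b_0 = 9 − 0 − 7 = 2; all invariant factors of ∂_1 are 1 so no torsion. So H_0 ≅ Z^2.
rank ∂_1 = 7, rank ∂_2 = 8 ⇒ b_1 = 16 − 7 − 8 = 1; all invariant factors of ∂_2 are 1 so no torsion. So H_1 ≅ Z.
rank ∂_2 = 8, rank ∂_3 = 1 ⇒ b_2 = 9 − 8 − 1 = 0; all invariant factors of ∂_3 are 1 so no torsion. So H_2 ≅ 0.
rank ∂_3 = 1, rank ∂_4 = 0 ⇒ b_3 = 1 − 1 − 0 = 0. So H_3 ≅ 0.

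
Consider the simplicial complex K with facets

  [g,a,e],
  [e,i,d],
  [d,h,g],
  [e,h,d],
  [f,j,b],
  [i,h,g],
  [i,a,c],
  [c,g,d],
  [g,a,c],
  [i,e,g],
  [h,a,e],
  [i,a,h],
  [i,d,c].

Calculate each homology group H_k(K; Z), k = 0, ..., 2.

We work with the vertex ordering a < b < c < d < e < f < g < h < i < j. The simplices of K, each written with vertices in increasing order, are:

  0-simplices (10): a, b, c, d, e, f, g, h, i, j
  1-simplices (21): ac, ae, ag, ah, ai, bf, bj, cd, cg, ci, de, dg, dh, di, eg, eh, ei, fj, gh, gi, hi
  2-simplices (13): acg, aci, aeg, aeh, ahi, bfj, cdg, cdi, deh, dei, dgh, egi, ghi

so the chain groups are C_0 ≅ Z^10, C_1 ≅ Z^21, C_2 ≅ Z^13.

The boundary map ∂_1: C_1 → C_0 is given by ∂[p,q] = [q] − [p]. For instance
  ∂ah = h − a.
The resulting 10×21 matrix has rank 8, and its Smith normal form has invariant factors (1,1,1,1,1,1,1,1).

The boundary map ∂_2: C_2 → C_1 sends each 2-simplex [p,q,r] to [q,r] − [p,r] + [p,q]. For instance
  ∂aci = ci − ai + ac,
  ∂egi = gi − ei + eg.
This gives a 21×13 integer matrix of rank 13; reducing to Smith normal form yields diagonal entries (1,1,1,1,1,1,1,1,1,1,1,1,2).

Computing H_k = (kernel of ∂_k) / (image of ∂_{k+1}):

  H_0: rank C_0 − rank ∂_1 = 10 − 8 = 2, and the invariant factors of ∂_1 are all 1, so H_0 ≅ Z^2.
  H_1: rank ker ∂_1 − rank ∂_2 = (21 − 8) − 13 = 0, and ∂_2 has invariant factor 2 > 1, so H_1 ≅ Z/2Z.
  H_2: rank ker ∂_2 − rank ∂_3 = (13 − 13) − 0 = 0, and there is no ∂_3, so H_2 ≅ 0.

(K is a triangulation of the disjoint union of the 2-simplex and the real projective plane RP^2.)

H_0 = Z^2,  H_1 = Z/2Z,  H_2 = 0.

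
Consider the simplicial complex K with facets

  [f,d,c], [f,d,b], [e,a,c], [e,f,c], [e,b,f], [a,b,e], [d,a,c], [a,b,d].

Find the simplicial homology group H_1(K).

We work with the vertex ordering a < b < c < d < e < f. The simplices of K, each written with vertices in increasing order, are:

  0-simplices (6): a, b, c, d, e, f
  1-simplices (12): ab, ac, ad, ae, bd, be, bf, cd, ce, cf, df, ef
  2-simplices (8): abd, abe, acd, ace, bdf, bef, cdf, cef

giving chain groups C_0 ≅ Z^6, C_1 ≅ Z^12, C_2 ≅ Z^8.

The boundary map ∂_1: C_1 → C_0 maps an edge to its endpoints' difference, ∂[p,q] = q − p. For instance
  ∂cf = f − c.
This gives a 6×12 integer matrix of rank 5; reducing to Smith normal form yields diagonal entries (1,1,1,1,1).

∂_2: C_2 → C_1 sends each 2-simplex [p,q,r] to [q,r] − [p,r] + [p,q]. For instance
  ∂cef = ef − cf + ce,
  ∂abe = be − ae + ab.
The resulting 12×8 matrix has rank 7, and its Smith normal form has invariant factors (1,1,1,1,1,1,1).

Reading off H_k = ker ∂_k / im ∂_{k+1}:

  H_1: rank ker ∂_1 − rank ∂_2 = (12 − 5) − 7 = 0, and the invariant factors of ∂_2 are all 1, so H_1 ≅ 0.

H_1 = 0.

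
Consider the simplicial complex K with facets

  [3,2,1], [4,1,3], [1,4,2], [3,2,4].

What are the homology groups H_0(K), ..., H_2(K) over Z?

K has 4 vertices, 6 edges, 4 triangles.
rank ∂_0 = 0, rank ∂_1 = 3 ⇒ b_0 = 4 − 0 − 3 = 1; all invariant factors of ∂_1 are 1 so no torsion. So H_0 = Z.
rank ∂_1 = 3, rank ∂_2 = 3 ⇒ b_1 = 6 − 3 − 3 = 0; all invariant factors of ∂_2 are 1 so no torsion. So H_1 = 0.
rank ∂_2 = 3, rank ∂_3 = 0 ⇒ b_2 = 4 − 3 − 0 = 1. So H_2 = Z.

H_0 = Z,  H_1 = 0,  H_2 = Z.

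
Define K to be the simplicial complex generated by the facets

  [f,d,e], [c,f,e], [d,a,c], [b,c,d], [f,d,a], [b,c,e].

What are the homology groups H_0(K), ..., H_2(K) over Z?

H_0 ≅ Z,  H_1 ≅ Z,  H_2 = 0.

Take the total order a < b < c < d < e < f on the vertex set. Then K (dimension 2) consists of the simplices:

  0-simplices (6): a, b, c, d, e, f
  1-simplices (12): ac, ad, af, bc, bd, be, cd, ce, cf, de, df, ef
  2-simplices (6): acd, adf, bcd, bce, cef, def

so the chain groups are C_0 ≅ Z^6, C_1 ≅ Z^12, C_2 ≅ Z^6.

The boundary map ∂_1: C_1 → C_0 maps an edge to its endpoints' difference, ∂[p,q] = q − p. For instance
  ∂bc = c − b.
This gives a 6×12 integer matrix of rank 5; reducing to Smith normal form yields diagonal entries (1,1,1,1,1).

∂_2: C_2 → C_1 maps a triangle to the signed sum of its edges. For instance
  ∂bcd = cd − bd + bc,
  ∂def = ef − df + de.
The resulting 12×6 matrix has rank 6, and its Smith normal form has invariant factors (1,1,1,1,1,1).

Reading off H_k = ker ∂_k / im ∂_{k+1}:

  H_0: rank C_0 − rank ∂_1 = 6 − 5 = 1, and the invariant factors of ∂_1 are all 1, so H_0 = Z.
  H_1: rank ker ∂_1 − rank ∂_2 = (12 − 5) − 6 = 1, and the invariant factors of ∂_2 are all 1, so H_1 = Z.
  H_2: rank ker ∂_2 − rank ∂_3 = (6 − 6) − 0 = 0, and there is no ∂_3, so H_2 = 0.

As a check, the Euler characteristic is 6 − 12 + 6 = 0, which agrees with 1 − 1 + 0 = 0.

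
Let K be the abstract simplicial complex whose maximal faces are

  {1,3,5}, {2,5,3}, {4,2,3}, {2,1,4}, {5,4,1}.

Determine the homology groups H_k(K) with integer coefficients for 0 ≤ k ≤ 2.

H_0 ≅ Z,  H_1 ≅ Z,  H_2 = 0.

Fix the vertex order 1 < 2 < 3 < 4 < 5 and write every simplex with vertices in increasing order. Then dim K = 2 and the simplices of K are:

  0-simplices (5): [1], [2], [3], [4], [5]
  1-simplices (10): [1,2], [1,3], [1,4], [1,5], [2,3], [2,4], [2,5], [3,4], [3,5], [4,5]
  2-simplices (5): [1,2,4], [1,3,5], [1,4,5], [2,3,4], [2,3,5]

Hence C_0 ≅ Z^5, C_1 ≅ Z^10, C_2 ≅ Z^5.

The boundary map ∂_1: C_1 → C_0 is given by ∂[p,q] = [q] − [p]. For instance
  ∂[2,4] = [4] − [2].
The 5×10 boundary matrix has rank 4 and Smith normal form diag(1,1,1,1).

The boundary map ∂_2: C_2 → C_1 acts by ∂[p,q,r] = [q,r] − [p,r] + [p,q]. For instance
  ∂[1,2,4] = [2,4] − [1,4] + [1,2],
  ∂[2,3,4] = [3,4] − [2,4] + [2,3].
This gives a 10×5 integer matrix of rank 5; reducing to Smith normal form yields diagonal entries (1,1,1,1,1).

Computing H_k = (kernel of ∂_k) / (image of ∂_{k+1}):

  H_0: rank C_0 − rank ∂_1 = 5 − 4 = 1, and the invariant factors of ∂_1 are all 1, so H_0 = Z.
  H_1: rank ker ∂_1 − rank ∂_2 = (10 − 4) − 5 = 1, and the invariant factors of ∂_2 are all 1, so H_1 = Z.
  H_2: rank ker ∂_2 − rank ∂_3 = (5 − 5) − 0 = 0, and there is no ∂_3, so H_2 = 0.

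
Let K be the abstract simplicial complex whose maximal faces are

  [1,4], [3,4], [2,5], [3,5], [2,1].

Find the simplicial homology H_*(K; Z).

H_0 ≅ Z,  H_1 ≅ Z.

Order the vertices as 1 < 2 < 3 < 4 < 5. Listing each simplex with vertices in this order, K has dimension 1 with simplices:

  0-simplices (5): [1], [2], [3], [4], [5]
  1-simplices (5): [1,2], [1,4], [2,5], [3,4], [3,5]

giving chain groups C_0 ≅ Z^5, C_1 ≅ Z^5.

The boundary map ∂_1: C_1 → C_0 is given by ∂[p,q] = [q] − [p].
This gives a 5×5 integer matrix of rank 4; reducing to Smith normal form yields diagonal entries (1,1,1,1).

Now H_k = ker ∂_k / im ∂_{k+1}, so:

  H_0: rank C_0 − rank ∂_1 = 5 − 4 = 1, and the invariant factors of ∂_1 are all 1, so H_0 ≅ Z.
  H_1: rank ker ∂_1 − rank ∂_2 = (5 − 4) − 0 = 1, and there is no ∂_2, so H_1 ≅ Z.

As a check, the Euler characteristic is 5 − 5 = 0, which agrees with 1 − 1 = 0.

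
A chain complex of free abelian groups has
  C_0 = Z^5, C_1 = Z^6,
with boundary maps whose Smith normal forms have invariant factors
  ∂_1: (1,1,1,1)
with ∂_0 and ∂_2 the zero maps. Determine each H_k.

H_0: b_0 = 5 − 0 − 4 = 1; torsion from ∂_1 factors > 1: none. So H_0 = Z.
H_1: b_1 = 6 − 4 − 0 = 2; torsion from ∂_2 factors > 1: none. So H_1 = Z^2.

H_0 = Z,  H_1 = Z^2.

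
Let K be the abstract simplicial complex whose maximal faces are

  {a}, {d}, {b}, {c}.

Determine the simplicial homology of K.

We work with the vertex ordering a < b < c < d. The simplices of K, each written with vertices in increasing order, are:

  0-simplices (4): a, b, c, d

giving chain groups C_0 ≅ Z^4.

Computing H_k = (kernel of ∂_k) / (image of ∂_{k+1}):

  H_0: rank C_0 − rank ∂_1 = 4 − 0 = 4, and there is no ∂_1, so H_0 ≅ Z^4.

(K is a triangulation of a set of 4 points.)

H_0 ≅ Z^4.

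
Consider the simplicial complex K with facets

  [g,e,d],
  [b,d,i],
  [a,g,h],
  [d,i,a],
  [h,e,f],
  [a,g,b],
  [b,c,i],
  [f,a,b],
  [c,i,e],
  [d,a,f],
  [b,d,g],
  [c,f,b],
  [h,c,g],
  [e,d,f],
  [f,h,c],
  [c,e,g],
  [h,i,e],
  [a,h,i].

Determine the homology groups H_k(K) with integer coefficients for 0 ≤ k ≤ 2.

Fix the vertex order a < b < c < d < e < f < g < h < i and write every simplex with vertices in increasing order. Then dim K = 2 and the simplices of K are:

  0-simplices (9): a, b, c, d, e, f, g, h, i
  1-simplices (27): ab, ad, af, ag, ah, ai, bc, bd, bf, bg, bi, ce, cf, cg, ch, ci, de, df, dg, di, ef, eg, eh, ei, fh, gh, hi
  2-simplices (18): abf, abg, adf, adi, agh, ahi, bcf, bci, bdg, bdi, ceg, cei, cfh, cgh, def, deg, efh, ehi

so the chain groups are C_0 ≅ Z^9, C_1 ≅ Z^27, C_2 ≅ Z^18.

The boundary map ∂_1: C_1 → C_0 sends each edge [p,q] (with p < q) to q − p. For instance
  ∂eg = g − e.
As a 9×27 matrix over Z this has rank 8, with invariant factors (1,1,1,1,1,1,1,1).

∂_2: C_2 → C_1 sends each 2-simplex [p,q,r] to [q,r] − [p,r] + [p,q]. For instance
  ∂cfh = fh − ch + cf,
  ∂bdi = di − bi + bd.
The resulting 27×18 matrix has rank 18, and its Smith normal form has invariant factors (1,1,1,1,1,1,1,1,1,1,1,1,1,1,1,1,1,2).

From H_k ≅ ker(∂_k) / im(∂_{k+1}) we obtain:

  H_0: rank C_0 − rank ∂_1 = 9 − 8 = 1, and the invariant factors of ∂_1 are all 1, so H_0 ≅ Z.
  H_1: rank ker ∂_1 − rank ∂_2 = (27 − 8) − 18 = 1, and ∂_2 has invariant factor 2 > 1, so H_1 ≅ Z ⊕ Z/2Z.
  H_2: rank ker ∂_2 − rank ∂_3 = (18 − 18) − 0 = 0, and there is no ∂_3, so H_2 ≅ 0.

H_0 ≅ Z,  H_1 ≅ Z ⊕ Z/2Z,  H_2 = 0.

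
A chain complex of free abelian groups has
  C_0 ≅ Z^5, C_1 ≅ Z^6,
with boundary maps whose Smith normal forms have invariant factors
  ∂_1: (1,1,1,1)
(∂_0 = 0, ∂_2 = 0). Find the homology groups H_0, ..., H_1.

H_0 = Z,  H_1 = Z^2.

H_0: b_0 = 5 − 0 − 4 = 1; torsion from ∂_1 factors > 1: none. So H_0 = Z.
H_1: b_1 = 6 − 4 − 0 = 2; torsion from ∂_2 factors > 1: none. So H_1 = Z^2.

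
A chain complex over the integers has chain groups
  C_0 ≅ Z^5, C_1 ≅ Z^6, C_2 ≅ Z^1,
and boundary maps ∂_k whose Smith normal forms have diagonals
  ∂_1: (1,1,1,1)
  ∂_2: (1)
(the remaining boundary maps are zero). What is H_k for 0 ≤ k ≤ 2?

H_0 ≅ Z,  H_1 ≅ Z,  H_2 = 0.

H_0: b_0 = 5 − 0 − 4 = 1; torsion from ∂_1 factors > 1: none. So H_0 ≅ Z.
H_1: b_1 = 6 − 4 − 1 = 1; torsion from ∂_2 factors > 1: none. So H_1 ≅ Z.
H_2: b_2 = 1 − 1 − 0 = 0; torsion from ∂_3 factors > 1: none. So H_2 ≅ 0.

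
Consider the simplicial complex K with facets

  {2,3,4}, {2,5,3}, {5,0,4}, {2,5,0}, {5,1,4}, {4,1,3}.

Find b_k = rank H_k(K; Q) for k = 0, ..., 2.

b_0 = 1, b_1 = 1, b_2 = 0.

K has 6 vertices, 12 edges, 6 triangles.
rank ∂_0 = 0, rank ∂_1 = 5 ⇒ b_0 = 6 − 0 − 5 = 1; all invariant factors of ∂_1 are 1 so no torsion. So H_0 ≅ Z.
rank ∂_1 = 5, rank ∂_2 = 6 ⇒ b_1 = 12 − 5 − 6 = 1; all invariant factors of ∂_2 are 1 so no torsion. So H_1 ≅ Z.
rank ∂_2 = 6, rank ∂_3 = 0 ⇒ b_2 = 6 − 6 − 0 = 0. So H_2 ≅ 0.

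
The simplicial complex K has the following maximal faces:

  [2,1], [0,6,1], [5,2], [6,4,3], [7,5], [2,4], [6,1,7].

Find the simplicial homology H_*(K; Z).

Order the vertices as 0 < 1 < 2 < 3 < 4 < 5 < 6 < 7. Listing each simplex with vertices in this order, K has dimension 2 with simplices:

  0-simplices (8): [0], [1], [2], [3], [4], [5], [6], [7]
  1-simplices (12): [0,1], [0,6], [1,2], [1,6], [1,7], [2,4], [2,5], [3,4], [3,6], [4,6], [5,7], [6,7]
  2-simplices (3): [0,1,6], [1,6,7], [3,4,6]

giving chain groups C_0 ≅ Z^8, C_1 ≅ Z^12, C_2 ≅ Z^3.

The boundary map ∂_1: C_1 → C_0 sends each edge [p,q] (with p < q) to q − p.
As a 8×12 matrix over Z this has rank 7, with invariant factors (1,1,1,1,1,1,1).

∂_2: C_2 → C_1 maps a triangle to the signed sum of its edges. For instance
  ∂[1,6,7] = [6,7] − [1,7] + [1,6],
  ∂[3,4,6] = [4,6] − [3,6] + [3,4].
As a 12×3 matrix over Z this has rank 3, with invariant factors (1,1,1).

Computing H_k = (kernel of ∂_k) / (image of ∂_{k+1}):

  H_0: rank C_0 − rank ∂_1 = 8 − 7 = 1, and the invariant factors of ∂_1 are all 1, so H_0 ≅ Z.
  H_1: rank ker ∂_1 − rank ∂_2 = (12 − 7) − 3 = 2, and the invariant factors of ∂_2 are all 1, so H_1 ≅ Z^2.
  H_2: rank ker ∂_2 − rank ∂_3 = (3 − 3) − 0 = 0, and there is no ∂_3, so H_2 ≅ 0.

H_0 ≅ Z,  H_1 ≅ Z^2,  H_2 = 0.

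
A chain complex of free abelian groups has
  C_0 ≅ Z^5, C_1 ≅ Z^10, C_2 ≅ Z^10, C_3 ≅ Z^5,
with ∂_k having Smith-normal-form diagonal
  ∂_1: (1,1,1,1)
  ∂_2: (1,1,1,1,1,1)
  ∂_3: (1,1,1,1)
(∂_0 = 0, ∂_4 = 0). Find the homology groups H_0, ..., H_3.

H_0: b_0 = 5 − 0 − 4 = 1; torsion from ∂_1 factors > 1: none. So H_0 ≅ Z.
H_1: b_1 = 10 − 4 − 6 = 0; torsion from ∂_2 factors > 1: none. So H_1 ≅ 0.
H_2: b_2 = 10 − 6 − 4 = 0; torsion from ∂_3 factors > 1: none. So H_2 ≅ 0.
H_3: b_3 = 5 − 4 − 0 = 1; torsion from ∂_4 factors > 1: none. So H_3 ≅ Z.

H_0 ≅ Z,  H_1 = 0,  H_2 = 0,  H_3 ≅ Z.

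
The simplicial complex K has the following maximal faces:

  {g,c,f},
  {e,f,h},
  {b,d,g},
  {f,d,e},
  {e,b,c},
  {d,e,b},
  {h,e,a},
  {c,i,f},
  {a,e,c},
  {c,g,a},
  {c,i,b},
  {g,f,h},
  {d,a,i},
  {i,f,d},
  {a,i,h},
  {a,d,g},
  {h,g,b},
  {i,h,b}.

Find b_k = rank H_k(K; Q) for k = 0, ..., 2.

Order the vertices as a < b < c < d < e < f < g < h < i. Listing each simplex with vertices in this order, K has dimension 2 with simplices:

  0-simplices (9): a, b, c, d, e, f, g, h, i
  1-simplices (27): ac, ad, ae, ag, ah, ai, bc, bd, be, bg, bh, bi, ce, cf, cg, ci, de, df, dg, di, ef, eh, fg, fh, fi, gh, hi
  2-simplices (18): ace, acg, adg, adi, aeh, ahi, bce, bci, bde, bdg, bgh, bhi, cfg, cfi, def, dfi, efh, fgh

Hence C_0 ≅ Z^9, C_1 ≅ Z^27, C_2 ≅ Z^18.

Boundary ∂_1: C_1 → C_0 maps an edge to its endpoints' difference, ∂[p,q] = q − p.
The 9×27 boundary matrix has rank 8 and Smith normal form diag(1,1,1,1,1,1,1,1).

∂_2: C_2 → C_1 maps a triangle to the signed sum of its edges. For instance
  ∂efh = fh − eh + ef,
  ∂def = ef − df + de.
The 27×18 boundary matrix has rank 17 and Smith normal form diag(1,1,1,1,1,1,1,1,1,1,1,1,1,1,1,1,1).

Computing H_k = (kernel of ∂_k) / (image of ∂_{k+1}):

  H_0: rank C_0 − rank ∂_1 = 9 − 8 = 1, and the invariant factors of ∂_1 are all 1, so H_0 = Z.
  H_1: rank ker ∂_1 − rank ∂_2 = (27 − 8) − 17 = 2, and the invariant factors of ∂_2 are all 1, so H_1 = Z^2.
  H_2: rank ker ∂_2 − rank ∂_3 = (18 − 17) − 0 = 1, and there is no ∂_3, so H_2 = Z.

Hence the Betti numbers are b_0 = 1, b_1 = 2, b_2 = 1.

b_0 = 1, b_1 = 2, b_2 = 1.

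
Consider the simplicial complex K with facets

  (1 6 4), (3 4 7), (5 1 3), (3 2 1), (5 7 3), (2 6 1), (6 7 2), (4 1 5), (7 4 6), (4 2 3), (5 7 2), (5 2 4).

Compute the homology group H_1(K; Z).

H_1 ≅ Z/2Z.

Order the vertices as 1 < 2 < 3 < 4 < 5 < 6 < 7. Listing each simplex with vertices in this order, K has dimension 2 with simplices:

  0-simplices (7): [1], [2], [3], [4], [5], [6], [7]
  1-simplices (18): [1,2], [1,3], [1,4], [1,5], [1,6], [2,3], [2,4], [2,5], [2,6], [2,7], [3,4], [3,5], [3,7], [4,5], [4,6], [4,7], [5,7], [6,7]
  2-simplices (12): [1,2,3], [1,2,6], [1,3,5], [1,4,5], [1,4,6], [2,3,4], [2,4,5], [2,5,7], [2,6,7], [3,4,7], [3,5,7], [4,6,7]

giving chain groups C_0 ≅ Z^7, C_1 ≅ Z^18, C_2 ≅ Z^12.

∂_1: C_1 → C_0 sends each edge [p,q] (with p < q) to q − p.
This gives a 7×18 integer matrix of rank 6; reducing to Smith normal form yields diagonal entries (1,1,1,1,1,1).

The boundary map ∂_2: C_2 → C_1 maps a triangle to the signed sum of its edges. For instance
  ∂[4,6,7] = [6,7] − [4,7] + [4,6],
  ∂[1,3,5] = [3,5] − [1,5] + [1,3].
As a 18×12 matrix over Z this has rank 12, with invariant factors (1,1,1,1,1,1,1,1,1,1,1,2).

From H_k ≅ ker(∂_k) / im(∂_{k+1}) we obtain:

  H_1: rank ker ∂_1 − rank ∂_2 = (18 − 6) − 12 = 0, and ∂_2 has invariant factor 2 > 1, so H_1 = Z/2Z.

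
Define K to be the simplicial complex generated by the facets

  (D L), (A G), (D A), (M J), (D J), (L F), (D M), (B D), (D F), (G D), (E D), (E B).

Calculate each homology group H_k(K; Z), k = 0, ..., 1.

K has 9 vertices, 12 edges.
rank ∂_0 = 0, rank ∂_1 = 8 ⇒ b_0 = 9 − 0 − 8 = 1; all invariant factors of ∂_1 are 1 so no torsion. So H_0 = Z.
rank ∂_1 = 8, rank ∂_2 = 0 ⇒ b_1 = 12 − 8 − 0 = 4. So H_1 = Z^4.

H_0 = Z,  H_1 = Z^4.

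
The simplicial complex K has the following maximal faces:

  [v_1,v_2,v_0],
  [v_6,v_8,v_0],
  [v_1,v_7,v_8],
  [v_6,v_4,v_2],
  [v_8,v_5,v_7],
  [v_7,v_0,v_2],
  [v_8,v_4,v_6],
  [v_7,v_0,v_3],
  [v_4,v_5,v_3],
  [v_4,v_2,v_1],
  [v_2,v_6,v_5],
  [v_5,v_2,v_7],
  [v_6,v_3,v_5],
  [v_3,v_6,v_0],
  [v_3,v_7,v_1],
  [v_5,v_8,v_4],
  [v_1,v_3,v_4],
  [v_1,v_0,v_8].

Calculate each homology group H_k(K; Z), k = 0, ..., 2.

Fix the vertex order v_0 < v_1 < v_2 < v_3 < v_4 < v_5 < v_6 < v_7 < v_8 and write every simplex with vertices in increasing order. Then dim K = 2 and the simplices of K are:

  0-simplices (9): [v_0], [v_1], [v_2], [v_3], [v_4], [v_5], [v_6], [v_7], [v_8]
  1-simplices (27): (27 of them)
  2-simplices (18): (18 of them)

Hence C_0 ≅ Z^9, C_1 ≅ Z^27, C_2 ≅ Z^18.

∂_1: C_1 → C_0 sends each edge [p,q] (with p < q) to q − p. For instance
  ∂[v_2,v_4] = [v_4] − [v_2].
The 9×27 boundary matrix has rank 8 and Smith normal form diag(1,1,1,1,1,1,1,1).

The boundary map ∂_2: C_2 → C_1 sends each 2-simplex [p,q,r] to [q,r] − [p,r] + [p,q]. For instance
  ∂[v_3,v_4,v_5] = [v_4,v_5] − [v_3,v_5] + [v_3,v_4],
  ∂[v_0,v_1,v_2] = [v_1,v_2] − [v_0,v_2] + [v_0,v_1].
The resulting 27×18 matrix has rank 18, and its Smith normal form has invariant factors (1,1,1,1,1,1,1,1,1,1,1,1,1,1,1,1,1,2).

Computing H_k = (kernel of ∂_k) / (image of ∂_{k+1}):

  H_0: rank C_0 − rank ∂_1 = 9 − 8 = 1, and the invariant factors of ∂_1 are all 1, so H_0 ≅ Z.
  H_1: rank ker ∂_1 − rank ∂_2 = (27 − 8) − 18 = 1, and ∂_2 has invariant factor 2 > 1, so H_1 ≅ Z × Z/2.
  H_2: rank ker ∂_2 − rank ∂_3 = (18 − 18) − 0 = 0, and there is no ∂_3, so H_2 ≅ 0.

H_0 ≅ Z,  H_1 ≅ Z × Z/2,  H_2 = 0.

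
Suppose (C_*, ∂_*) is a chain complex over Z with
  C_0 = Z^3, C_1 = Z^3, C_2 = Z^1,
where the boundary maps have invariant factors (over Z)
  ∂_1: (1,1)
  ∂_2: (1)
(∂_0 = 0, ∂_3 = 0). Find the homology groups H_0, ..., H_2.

H_0 = Z,  H_1 = 0,  H_2 = 0.

H_0: b_0 = 3 − 0 − 2 = 1; torsion from ∂_1 factors > 1: none. So H_0 = Z.
H_1: b_1 = 3 − 2 − 1 = 0; torsion from ∂_2 factors > 1: none. So H_1 = 0.
H_2: b_2 = 1 − 1 − 0 = 0; torsion from ∂_3 factors > 1: none. So H_2 = 0.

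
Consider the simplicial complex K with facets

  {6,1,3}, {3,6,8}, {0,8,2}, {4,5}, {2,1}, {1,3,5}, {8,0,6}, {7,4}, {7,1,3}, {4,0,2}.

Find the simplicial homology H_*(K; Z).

H_0 ≅ Z,  H_1 ≅ Z^3,  H_2 = 0.

K has 9 vertices, 18 edges, 7 triangles.
rank ∂_0 = 0, rank ∂_1 = 8 ⇒ b_0 = 9 − 0 − 8 = 1; all invariant factors of ∂_1 are 1 so no torsion. So H_0 = Z.
rank ∂_1 = 8, rank ∂_2 = 7 ⇒ b_1 = 18 − 8 − 7 = 3; all invariant factors of ∂_2 are 1 so no torsion. So H_1 = Z^3.
rank ∂_2 = 7, rank ∂_3 = 0 ⇒ b_2 = 7 − 7 − 0 = 0. So H_2 = 0.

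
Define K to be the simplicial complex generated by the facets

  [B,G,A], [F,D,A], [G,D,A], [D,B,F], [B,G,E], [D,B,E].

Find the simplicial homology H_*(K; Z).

H_0 ≅ Z,  H_1 ≅ Z,  H_2 = 0.

We work with the vertex ordering A < B < D < E < F < G. The simplices of K, each written with vertices in increasing order, are:

  0-simplices (6): A, B, D, E, F, G
  1-simplices (12): AB, AD, AF, AG, BD, BE, BF, BG, DE, DF, DG, EG
  2-simplices (6): ABG, ADF, ADG, BDE, BDF, BEG

giving chain groups C_0 ≅ Z^6, C_1 ≅ Z^12, C_2 ≅ Z^6.

Boundary ∂_1: C_1 → C_0 maps an edge to its endpoints' difference, ∂[p,q] = q − p.
This gives a 6×12 integer matrix of rank 5; reducing to Smith normal form yields diagonal entries (1,1,1,1,1).

∂_2: C_2 → C_1 maps a triangle to the signed sum of its edges. For instance
  ∂ABG = BG − AG + AB,
  ∂BDE = DE − BE + BD.
The 12×6 boundary matrix has rank 6 and Smith normal form diag(1,1,1,1,1,1).

Reading off H_k = ker ∂_k / im ∂_{k+1}:

  H_0: rank C_0 − rank ∂_1 = 6 − 5 = 1, and the invariant factors of ∂_1 are all 1, so H_0 ≅ Z.
  H_1: rank ker ∂_1 − rank ∂_2 = (12 − 5) − 6 = 1, and the invariant factors of ∂_2 are all 1, so H_1 ≅ Z.
  H_2: rank ker ∂_2 − rank ∂_3 = (6 − 6) − 0 = 0, and there is no ∂_3, so H_2 ≅ 0.

As a check, the Euler characteristic is 6 − 12 + 6 = 0, which agrees with 1 − 1 + 0 = 0.
(K is a triangulation of the cylinder S^1 x I.)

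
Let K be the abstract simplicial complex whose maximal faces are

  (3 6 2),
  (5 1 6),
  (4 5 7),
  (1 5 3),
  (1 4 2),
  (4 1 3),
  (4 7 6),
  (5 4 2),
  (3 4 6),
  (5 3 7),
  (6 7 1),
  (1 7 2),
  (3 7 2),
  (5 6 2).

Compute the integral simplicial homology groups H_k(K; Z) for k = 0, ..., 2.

Order the vertices as 1 < 2 < 3 < 4 < 5 < 6 < 7. Listing each simplex with vertices in this order, K has dimension 2 with simplices:

  0-simplices (7): [1], [2], [3], [4], [5], [6], [7]
  1-simplices (21): [1,2], [1,3], [1,4], [1,5], [1,6], [1,7], [2,3], [2,4], [2,5], [2,6], [2,7], [3,4], [3,5], [3,6], [3,7], [4,5], [4,6], [4,7], [5,6], [5,7], [6,7]
  2-simplices (14): [1,2,4], [1,2,7], [1,3,4], [1,3,5], [1,5,6], [1,6,7], [2,3,6], [2,3,7], [2,4,5], [2,5,6], [3,4,6], [3,5,7], [4,5,7], [4,6,7]

Hence C_0 ≅ Z^7, C_1 ≅ Z^21, C_2 ≅ Z^14.

Boundary ∂_1: C_1 → C_0 maps an edge to its endpoints' difference, ∂[p,q] = q − p. For instance
  ∂[2,4] = [4] − [2].
The resulting 7×21 matrix has rank 6, and its Smith normal form has invariant factors (1,1,1,1,1,1).

∂_2: C_2 → C_1 maps a triangle to the signed sum of its edges. For instance
  ∂[1,2,7] = [2,7] − [1,7] + [1,2],
  ∂[2,3,6] = [3,6] − [2,6] + [2,3].
The 21×14 boundary matrix has rank 13 and Smith normal form diag(1,1,1,1,1,1,1,1,1,1,1,1,1).

From H_k ≅ ker(∂_k) / im(∂_{k+1}) we obtain:

  H_0: rank C_0 − rank ∂_1 = 7 − 6 = 1, and the invariant factors of ∂_1 are all 1, so H_0 ≅ Z.
  H_1: rank ker ∂_1 − rank ∂_2 = (21 − 6) − 13 = 2, and the invariant factors of ∂_2 are all 1, so H_1 ≅ Z^2.
  H_2: rank ker ∂_2 − rank ∂_3 = (14 − 13) − 0 = 1, and there is no ∂_3, so H_2 ≅ Z.

As a check, the Euler characteristic is 7 − 21 + 14 = 0, which agrees with 1 − 2 + 1 = 0.
(K is a triangulation of the torus T^2.)

H_0 = Z,  H_1 = Z^2,  H_2 = Z.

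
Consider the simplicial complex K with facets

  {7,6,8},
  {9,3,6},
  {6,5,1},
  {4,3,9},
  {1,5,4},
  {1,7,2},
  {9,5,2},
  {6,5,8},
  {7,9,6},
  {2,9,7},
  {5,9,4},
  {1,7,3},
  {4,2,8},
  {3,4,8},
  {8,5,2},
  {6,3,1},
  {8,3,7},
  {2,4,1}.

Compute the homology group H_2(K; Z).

Fix the vertex order 1 < 2 < 3 < 4 < 5 < 6 < 7 < 8 < 9 and write every simplex with vertices in increasing order. Then dim K = 2 and the simplices of K are:

  0-simplices (9): [1], [2], [3], [4], [5], [6], [7], [8], [9]
  1-simplices (27): (27 of them)
  2-simplices (18): [1,2,4], [1,2,7], [1,3,6], [1,3,7], [1,4,5], [1,5,6], [2,4,8], [2,5,8], [2,5,9], [2,7,9], [3,4,8], [3,4,9], [3,6,9], [3,7,8], [4,5,9], [5,6,8], [6,7,8], [6,7,9]

so the chain groups are C_0 ≅ Z^9, C_1 ≅ Z^27, C_2 ≅ Z^18.

Boundary ∂_1: C_1 → C_0 is given by ∂[p,q] = [q] − [p]. For instance
  ∂[6,9] = [9] − [6].
The 9×27 boundary matrix has rank 8 and Smith normal form diag(1,1,1,1,1,1,1,1).

∂_2: C_2 → C_1 sends each 2-simplex [p,q,r] to [q,r] − [p,r] + [p,q]. For instance
  ∂[2,5,8] = [5,8] − [2,8] + [2,5],
  ∂[6,7,9] = [7,9] − [6,9] + [6,7].
This gives a 27×18 integer matrix of rank 18; reducing to Smith normal form yields diagonal entries (1,1,1,1,1,1,1,1,1,1,1,1,1,1,1,1,1,2).

Now H_k = ker ∂_k / im ∂_{k+1}, so:

  H_2: rank ker ∂_2 − rank ∂_3 = (18 − 18) − 0 = 0, and there is no ∂_3, so H_2 ≅ 0.

(K is a triangulation of the Klein bottle.)

H_2 = 0.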